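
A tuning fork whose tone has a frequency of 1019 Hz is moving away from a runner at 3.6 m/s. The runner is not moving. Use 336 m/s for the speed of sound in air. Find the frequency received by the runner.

Only the source moves, away from the listener, so f' = f · v/(v + v_s).
f' = 1019 × 336/(336 + 3.6) = 1019 × 336/339.6 ≈ 1008 Hz.

1008 Hz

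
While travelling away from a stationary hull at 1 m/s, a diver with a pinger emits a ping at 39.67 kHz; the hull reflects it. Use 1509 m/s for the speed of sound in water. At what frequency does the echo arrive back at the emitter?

The hull receives the sound from a moving source: f₁ = f₀ · v/(v + v_e) = 39.67 × 1509/1510 ≈ 39.6 kHz.
On the return leg the diver with a pinger is a moving observer: f₂ = f₁ · (v − v_e)/v = 39.6 × 1508/1509 ≈ 39.6 kHz.
Equivalently f₂ = f₀ · (v − v_e)/(v + v_e).

39.6 kHz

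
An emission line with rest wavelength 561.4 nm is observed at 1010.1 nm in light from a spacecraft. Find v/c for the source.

λ'/λ₀ = 1.7993 > 1 (redshift), so the source is receding.
λ'/λ₀ = √((1 + β)/(1 − β)) for a receding source ⇒ β = (r² − 1)/(r² + 1) with r = λ'/λ₀.
β = (3.2373 − 1)/(3.2373 + 1) ≈ 0.528.

0.528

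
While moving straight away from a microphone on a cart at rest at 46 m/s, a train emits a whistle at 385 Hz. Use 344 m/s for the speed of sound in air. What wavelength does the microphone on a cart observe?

With the source moving away from a stationary observer, f' = f · v/(v + v_s).
f' = 385 × 344/(344 + 46) ≈ 340 Hz.
λ' = v/f' = 344/339.59 ≈ 1.01 m.

1.01 m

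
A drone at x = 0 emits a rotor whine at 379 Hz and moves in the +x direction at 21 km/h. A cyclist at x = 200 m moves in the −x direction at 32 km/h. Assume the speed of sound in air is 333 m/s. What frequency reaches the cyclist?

21 km/h = 5.833 m/s; 32 km/h = 8.889 m/s.
The observer lies on the +x side, so the source is heading toward the observer and the observer is heading toward the source.
With source approaching and observer approaching, f' = f · (v + v_o)/(v − v_s).
f' = 379 × (333 + 8.889)/(333 − 5.833) = 379 × 341.89/327.17 ≈ 396 Hz.

396 Hz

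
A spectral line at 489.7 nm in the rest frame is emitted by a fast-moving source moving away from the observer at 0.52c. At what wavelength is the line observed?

Relativistic Doppler for wavelength: λ' = λ₀ · √((1 + β)/(1 − β)).
λ' = 489.7 × √(1.5200/0.4800) = 489.7 × 1.77951 ≈ 871.4 nm.

871.4 nm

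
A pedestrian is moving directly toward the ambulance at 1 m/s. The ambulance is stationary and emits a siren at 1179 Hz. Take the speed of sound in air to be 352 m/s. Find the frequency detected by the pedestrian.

Moving observer, stationary source: f' = f · (v + v_o)/v.
f' = 1179 × (352 + 1)/352 = 1179 × 353/352 ≈ 1182 Hz.

1182 Hz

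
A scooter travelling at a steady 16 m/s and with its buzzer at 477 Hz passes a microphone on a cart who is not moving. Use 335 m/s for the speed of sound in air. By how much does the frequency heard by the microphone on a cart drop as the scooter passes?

45.7 Hz

Approaching: f₁ = f · v/(v − v_s) = 477 × 335/319 ≈ 500.9 Hz.
Receding: f₂ = f · v/(v + v_s) = 477 × 335/351 ≈ 455.3 Hz.
Drop: f₁ − f₂ = 2f·v·v_s/(v² − v_s²) = 2 × 477 × 335 × 16/(335² − 16²) ≈ 45.7 Hz.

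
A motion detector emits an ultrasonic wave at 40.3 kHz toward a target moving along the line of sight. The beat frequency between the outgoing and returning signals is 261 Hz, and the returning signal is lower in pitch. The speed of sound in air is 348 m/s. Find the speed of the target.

1.13 m/s

Double Doppler shift off a moving reflector: f₂ = f₀ · (v + u)/(v − u) (u > 0 toward emitter).
Returning signal is lower, so f₂ = f₀ − Δf = 40300 − 261 = 40039 Hz.
Rearranging, u = v · (f₂ − f₀)/(f₂ + f₀) = 348 × -261/80339 ≈ -1.13 m/s.
So the target is moving at 1.13 m/s away from the emitter.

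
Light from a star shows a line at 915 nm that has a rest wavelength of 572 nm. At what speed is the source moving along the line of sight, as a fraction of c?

0.438

λ'/λ₀ = 1.5997 > 1 (redshift), so the source is receding.
λ'/λ₀ = √((1 + β)/(1 − β)) for a receding source ⇒ β = (r² − 1)/(r² + 1) with r = λ'/λ₀.
β = (2.5589 − 1)/(2.5589 + 1) ≈ 0.438.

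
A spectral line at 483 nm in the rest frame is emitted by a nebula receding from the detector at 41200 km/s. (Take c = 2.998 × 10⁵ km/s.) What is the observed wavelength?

β = v/c = 41200/299800 = 0.1374.
Relativistic Doppler for wavelength: λ' = λ₀ · √((1 + β)/(1 − β)).
λ' = 483 × √(1.1374/0.8626) = 483 × 1.14832 ≈ 554.6 nm.

554.6 nm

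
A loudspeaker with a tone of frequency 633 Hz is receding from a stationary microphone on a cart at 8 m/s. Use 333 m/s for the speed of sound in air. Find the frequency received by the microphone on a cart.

Moving source, stationary observer: f' = f · v/(v + v_s) since the source is receding.
f' = 633 × 333/(333 + 8) = 633 × 333/341 ≈ 618 Hz.

618 Hz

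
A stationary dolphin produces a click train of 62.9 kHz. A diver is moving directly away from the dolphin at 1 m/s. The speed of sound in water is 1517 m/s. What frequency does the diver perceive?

62.9 kHz

Only the observer moves, away from the source, so f' = f · (v − v_o)/v.
f' = 62.9 × (1517 − 1)/1517 = 62.9 × 1516/1517 ≈ 62.9 kHz.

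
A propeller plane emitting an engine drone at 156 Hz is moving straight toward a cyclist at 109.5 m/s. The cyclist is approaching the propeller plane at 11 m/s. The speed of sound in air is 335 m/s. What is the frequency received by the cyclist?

239 Hz

General Doppler shift: f' = f · (v + v_o)/(v − v_s).
f' = 156 × (335 + 11)/(335 − 109.5) = 156 × 346/225.5 ≈ 239 Hz.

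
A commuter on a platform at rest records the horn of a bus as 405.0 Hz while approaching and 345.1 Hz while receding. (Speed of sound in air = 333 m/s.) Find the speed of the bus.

f₁/f₂ = (v + v_s)/(v − v_s), so v_s = v · (f₁ − f₂)/(f₁ + f₂).
v_s = 333 × (405.0 − 345.1)/(405.0 + 345.1) = 333 × 59.9/750.1 ≈ 27 m/s.

27 m/s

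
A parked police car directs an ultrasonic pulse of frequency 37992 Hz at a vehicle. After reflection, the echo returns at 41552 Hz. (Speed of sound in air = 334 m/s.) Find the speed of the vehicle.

14.9 m/s

Double Doppler shift off a moving reflector: f₂ = f₀ · (v + u)/(v − u) (u > 0 toward emitter).
Rearranging, u = v · (f₂ − f₀)/(f₂ + f₀) = 334 × 3560/79544 ≈ 14.9 m/s.
So the vehicle is moving at 14.9 m/s toward the emitter.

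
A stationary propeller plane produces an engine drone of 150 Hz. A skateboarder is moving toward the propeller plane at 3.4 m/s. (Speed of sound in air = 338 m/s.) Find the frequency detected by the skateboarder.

152 Hz

Only the observer moves, toward the source, so f' = f · (v + v_o)/v.
f' = 150 × (338 + 3.4)/338 = 150 × 341.4/338 ≈ 152 Hz.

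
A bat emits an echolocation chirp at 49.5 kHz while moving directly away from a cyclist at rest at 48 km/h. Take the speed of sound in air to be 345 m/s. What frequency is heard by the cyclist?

48 km/h = 13.33 m/s.
Only the source moves, away from the listener, so f' = f · v/(v + v_s).
f' = 49.5 × 345/(345 + 13.33) = 49.5 × 345/358.3 ≈ 47.7 kHz.

47.7 kHz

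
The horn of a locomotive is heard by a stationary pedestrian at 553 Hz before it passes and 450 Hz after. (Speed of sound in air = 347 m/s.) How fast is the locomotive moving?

f₁/f₂ = (v + v_s)/(v − v_s), so v_s = v · (f₁ − f₂)/(f₁ + f₂).
v_s = 347 × (553 − 450)/(553 + 450) = 347 × 103/1003 ≈ 36 m/s.

36 m/s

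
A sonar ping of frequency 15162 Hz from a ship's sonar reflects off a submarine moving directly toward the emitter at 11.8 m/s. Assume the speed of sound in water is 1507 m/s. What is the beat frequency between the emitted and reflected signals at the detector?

239 Hz

At the submarine (a moving observer), f₁ = f₀ · (v + u)/v = 15162 × 1518.8/1507 ≈ 15281 Hz.
On reflection it acts as a source moving toward the stationary detector: f₂ = f₁ · v/(v − u) = 15281 × 1507/1495.2 ≈ 15401 Hz.
Beat frequency: |f₂ − f₀| = 2u·f₀/(v − u) = 2 × 11.8 × 15162/1495.2 ≈ 239 Hz.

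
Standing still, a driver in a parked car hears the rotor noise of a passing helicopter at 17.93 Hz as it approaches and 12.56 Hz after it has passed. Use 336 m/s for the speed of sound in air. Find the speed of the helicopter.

59 m/s

f₁/f₂ = (v + v_s)/(v − v_s), so v_s = v · (f₁ − f₂)/(f₁ + f₂).
v_s = 336 × (17.93 − 12.56)/(17.93 + 12.56) = 336 × 5.37/30.49 ≈ 59 m/s.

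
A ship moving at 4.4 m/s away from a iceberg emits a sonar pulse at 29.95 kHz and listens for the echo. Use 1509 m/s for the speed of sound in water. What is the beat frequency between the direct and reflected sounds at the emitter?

174 Hz

The iceberg receives the sound from a moving source: f₁ = f₀ · v/(v + v_e) = 29.95 × 1509/1513.4 ≈ 29.8629 kHz.
On the return leg the ship is a moving observer: f₂ = f₁ · (v − v_e)/v = 29.8629 × 1504.6/1509 ≈ 29.7758 kHz.
Beat against the emitted tone (with f₀ = 29950 Hz): |f₂ − f₀| = 2v_e·f₀/(v + v_e) = 2 × 4.4 × 29950/1513.4 ≈ 174 Hz.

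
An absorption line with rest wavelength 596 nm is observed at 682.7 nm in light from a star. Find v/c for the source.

0.135c

λ'/λ₀ = 1.1455 > 1 (redshift), so the source is receding.
λ'/λ₀ = √((1 + β)/(1 − β)) for a receding source ⇒ β = (r² − 1)/(r² + 1) with r = λ'/λ₀.
β = (1.3121 − 1)/(1.3121 + 1) ≈ 0.135.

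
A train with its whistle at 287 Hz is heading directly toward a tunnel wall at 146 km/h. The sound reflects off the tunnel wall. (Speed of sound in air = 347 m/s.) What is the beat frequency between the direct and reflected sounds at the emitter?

76 Hz

146 km/h = 40.56 m/s.
The tunnel wall receives the sound from a moving source: f₁ = f₀ · v/(v − v_e) = 287 × 347/306.44 ≈ 325.0 Hz.
On the return leg the train is a moving observer: f₂ = f₁ · (v + v_e)/v = 325.0 × 387.56/347 ≈ 363.0 Hz.
Beat against the emitted tone: |f₂ − f₀| = 2v_e·f₀/(v − v_e) = 2 × 40.56 × 287/306.44 ≈ 76 Hz.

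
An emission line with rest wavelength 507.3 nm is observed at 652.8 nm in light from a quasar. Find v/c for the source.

0.247c

λ'/λ₀ = 1.2868 > 1 (redshift), so the source is receding.
λ'/λ₀ = √((1 + β)/(1 − β)) for a receding source ⇒ β = (r² − 1)/(r² + 1) with r = λ'/λ₀.
β = (1.6559 − 1)/(1.6559 + 1) ≈ 0.247.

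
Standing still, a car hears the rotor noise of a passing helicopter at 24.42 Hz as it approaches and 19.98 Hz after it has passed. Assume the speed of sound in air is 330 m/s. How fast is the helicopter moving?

33 m/s

f₁/f₂ = (v + v_s)/(v − v_s), so v_s = v · (f₁ − f₂)/(f₁ + f₂).
v_s = 330 × (24.42 − 19.98)/(24.42 + 19.98) = 330 × 4.44/44.40 ≈ 33 m/s.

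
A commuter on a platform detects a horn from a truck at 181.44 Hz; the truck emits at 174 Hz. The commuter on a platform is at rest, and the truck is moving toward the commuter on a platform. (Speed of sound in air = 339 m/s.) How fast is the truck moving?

f' = f · v/(v − v_s) ⇒ v_s = v · |1 − f/f'|.
v_s = 339 × |1 − 174/181.44| = 339 × 0.04101 ≈ 13.9 m/s.

13.9 m/s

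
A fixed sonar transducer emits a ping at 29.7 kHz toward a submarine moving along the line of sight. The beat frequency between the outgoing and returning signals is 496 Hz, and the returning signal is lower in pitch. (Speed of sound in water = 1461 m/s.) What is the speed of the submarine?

12.3 m/s

Double Doppler shift off a moving reflector: f₂ = f₀ · (v + u)/(v − u) (u > 0 toward emitter).
Returning signal is lower, so f₂ = f₀ − Δf = 29700 − 496 = 29204 Hz.
Rearranging, u = v · (f₂ − f₀)/(f₂ + f₀) = 1461 × -496/58904 ≈ -12.3 m/s.
So the submarine is moving at 12.3 m/s away from the emitter.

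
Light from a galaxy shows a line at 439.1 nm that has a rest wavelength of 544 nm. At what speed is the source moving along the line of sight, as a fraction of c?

0.211c

λ'/λ₀ = 0.8072 < 1 (blueshift), so the source is approaching.
λ'/λ₀ = √((1 − β)/(1 + β)) for an approaching source ⇒ β = (1 − r²)/(1 + r²) with r = λ'/λ₀.
β = (1 − 0.6515)/(1 + 0.6515) ≈ 0.211.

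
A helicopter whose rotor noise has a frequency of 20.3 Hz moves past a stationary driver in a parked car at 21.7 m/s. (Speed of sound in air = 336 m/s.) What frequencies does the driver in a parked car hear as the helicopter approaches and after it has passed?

21.7 Hz approaching; 19.1 Hz receding

Approaching: f₁ = f · v/(v − v_s) = 20.3 × 336/314.3 ≈ 21.7 Hz.
Receding: f₂ = f · v/(v + v_s) = 20.3 × 336/357.7 ≈ 19.1 Hz.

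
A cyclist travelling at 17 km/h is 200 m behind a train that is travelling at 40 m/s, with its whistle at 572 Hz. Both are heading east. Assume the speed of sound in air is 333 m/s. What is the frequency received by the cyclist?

518 Hz

17 km/h = 4.722 m/s.
The cyclist is behind, so the train is moving away from it while the cyclist is moving toward the train.
General Doppler shift: f' = f · (v + v_o)/(v + v_s).
f' = 572 × (333 + 4.722)/(333 + 40) = 572 × 337.72/373 ≈ 518 Hz.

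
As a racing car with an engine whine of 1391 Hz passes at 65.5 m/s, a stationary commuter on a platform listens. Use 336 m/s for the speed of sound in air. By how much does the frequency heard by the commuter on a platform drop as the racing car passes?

Approaching: f₁ = f · v/(v − v_s) = 1391 × 336/270.5 ≈ 1728 Hz.
Receding: f₂ = f · v/(v + v_s) = 1391 × 336/401.5 ≈ 1164 Hz.
Drop: f₁ − f₂ = 2f·v·v_s/(v² − v_s²) = 2 × 1391 × 336 × 65.5/(336² − 65.5²) ≈ 564 Hz.

564 Hz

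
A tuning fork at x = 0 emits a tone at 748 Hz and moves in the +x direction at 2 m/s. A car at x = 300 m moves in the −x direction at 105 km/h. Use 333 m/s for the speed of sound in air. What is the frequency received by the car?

818 Hz

105 km/h = 29.17 m/s.
The observer lies on the +x side, so the source is heading toward the observer and the observer is heading toward the source.
General Doppler shift: f' = f · (v + v_o)/(v − v_s).
f' = 748 × (333 + 29.17)/(333 − 2) = 748 × 362.17/331 ≈ 818 Hz.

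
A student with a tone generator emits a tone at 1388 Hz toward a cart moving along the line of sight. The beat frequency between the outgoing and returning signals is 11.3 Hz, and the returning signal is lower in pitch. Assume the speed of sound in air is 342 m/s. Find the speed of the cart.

Double Doppler shift off a moving reflector: f₂ = f₀ · (v + u)/(v − u) (u > 0 toward emitter).
Returning signal is lower, so f₂ = f₀ − Δf = 1388 − 11.3 = 1376.7 Hz.
Rearranging, u = v · (f₂ − f₀)/(f₂ + f₀) = 342 × -11.3/2764.7 ≈ -1.40 m/s.
So the cart is moving at 1.40 m/s away from the emitter.

1.40 m/s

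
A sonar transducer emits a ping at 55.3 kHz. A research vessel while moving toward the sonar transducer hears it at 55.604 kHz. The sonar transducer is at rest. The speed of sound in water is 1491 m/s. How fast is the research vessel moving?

f' = f · (v + v_o)/v ⇒ v_o = v · |f'/f − 1|.
v_o = 1491 × |55.604/55.3 − 1| = 1491 × 0.005497 ≈ 8.2 m/s.

8.2 m/s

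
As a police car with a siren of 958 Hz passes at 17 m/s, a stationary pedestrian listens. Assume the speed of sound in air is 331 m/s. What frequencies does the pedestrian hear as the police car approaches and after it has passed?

Approaching: f₁ = f · v/(v − v_s) = 958 × 331/314 ≈ 1010 Hz.
Receding: f₂ = f · v/(v + v_s) = 958 × 331/348 ≈ 911 Hz.

1010 Hz approaching; 911 Hz receding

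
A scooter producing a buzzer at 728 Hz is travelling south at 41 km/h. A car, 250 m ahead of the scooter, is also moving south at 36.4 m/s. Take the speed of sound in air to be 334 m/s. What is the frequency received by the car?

41 km/h = 11.39 m/s.
The car is ahead, so the scooter is moving toward it while the car is moving away from the scooter.
With source approaching and observer receding, f' = f · (v − v_o)/(v − v_s).
f' = 728 × (334 − 36.4)/(334 − 11.39) = 728 × 297.6/322.61 ≈ 672 Hz.

672 Hz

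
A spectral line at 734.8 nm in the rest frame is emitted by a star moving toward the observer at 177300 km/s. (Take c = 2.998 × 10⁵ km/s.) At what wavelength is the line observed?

372.3 nm

β = v/c = 177300/299800 = 0.5914.
Relativistic Doppler for wavelength: λ' = λ₀ · √((1 − β)/(1 + β)).
λ' = 734.8 × √(0.4086/1.5914) = 734.8 × 0.50671 ≈ 372.3 nm.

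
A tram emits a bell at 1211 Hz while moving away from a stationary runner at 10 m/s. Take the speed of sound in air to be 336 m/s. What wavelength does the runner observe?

Only the source moves, away from the listener, so f' = f · v/(v + v_s).
f' = 1211 × 336/(336 + 10) ≈ 1176 Hz.
λ' = v/f' = 336/1176 ≈ 28.6 cm.

28.6 cm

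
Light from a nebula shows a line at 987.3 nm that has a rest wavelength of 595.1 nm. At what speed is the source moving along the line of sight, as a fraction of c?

λ'/λ₀ = 1.6590 > 1 (redshift), so the source is receding.
λ'/λ₀ = √((1 + β)/(1 − β)) for a receding source ⇒ β = (r² − 1)/(r² + 1) with r = λ'/λ₀.
β = (2.7524 − 1)/(2.7524 + 1) ≈ 0.467.

0.467c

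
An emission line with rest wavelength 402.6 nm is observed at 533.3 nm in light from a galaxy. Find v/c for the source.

0.274c

λ'/λ₀ = 1.3246 > 1 (redshift), so the source is receding.
λ'/λ₀ = √((1 + β)/(1 − β)) for a receding source ⇒ β = (r² − 1)/(r² + 1) with r = λ'/λ₀.
β = (1.7547 − 1)/(1.7547 + 1) ≈ 0.274.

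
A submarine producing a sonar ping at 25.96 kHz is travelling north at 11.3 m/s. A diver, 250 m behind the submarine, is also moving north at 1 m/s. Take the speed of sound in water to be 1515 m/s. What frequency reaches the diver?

25.8 kHz

The diver is behind, so the submarine is moving away from it while the diver is moving toward the submarine.
With source receding and observer approaching, f' = f · (v + v_o)/(v + v_s).
f' = 25.96 × (1515 + 1)/(1515 + 11.3) = 25.96 × 1516/1526.3 ≈ 25.8 kHz.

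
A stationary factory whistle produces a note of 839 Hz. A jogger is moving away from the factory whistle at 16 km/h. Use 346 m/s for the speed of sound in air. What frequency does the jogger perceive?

828 Hz

16 km/h = 4.444 m/s.
Moving observer, stationary source: f' = f · (v − v_o)/v.
f' = 839 × (346 − 4.444)/346 = 839 × 341.56/346 ≈ 828 Hz.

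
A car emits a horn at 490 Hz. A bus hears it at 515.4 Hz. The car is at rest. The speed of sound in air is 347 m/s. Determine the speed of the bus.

18.0 m/s

f' > f, so the bus is approaching.
f' = f · (v + v_o)/v ⇒ v_o = v · |f'/f − 1|.
v_o = 347 × |515.4/490 − 1| = 347 × 0.05184 ≈ 18.0 m/s.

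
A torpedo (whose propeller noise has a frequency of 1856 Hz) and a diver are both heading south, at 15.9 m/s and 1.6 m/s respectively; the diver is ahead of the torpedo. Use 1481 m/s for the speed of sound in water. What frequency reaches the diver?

The diver is ahead, so the torpedo is moving toward it while the diver is moving away from the torpedo.
General Doppler shift: f' = f · (v − v_o)/(v − v_s).
f' = 1856 × (1481 − 1.6)/(1481 − 15.9) = 1856 × 1479.4/1465.1 ≈ 1874 Hz.

1874 Hz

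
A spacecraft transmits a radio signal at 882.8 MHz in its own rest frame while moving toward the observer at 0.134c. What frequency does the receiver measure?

1010.2 MHz

Relativistic Doppler for frequency: f' = f₀ · √((1 + β)/(1 − β)).
f' = 882.8 × √(1.1340/0.8660) = 882.8 × 1.14432 ≈ 1010.2 MHz.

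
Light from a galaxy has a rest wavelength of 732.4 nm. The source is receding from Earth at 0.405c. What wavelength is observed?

Relativistic Doppler for wavelength: λ' = λ₀ · √((1 + β)/(1 − β)).
λ' = 732.4 × √(1.4050/0.5950) = 732.4 × 1.53667 ≈ 1125.5 nm.

1125.5 nm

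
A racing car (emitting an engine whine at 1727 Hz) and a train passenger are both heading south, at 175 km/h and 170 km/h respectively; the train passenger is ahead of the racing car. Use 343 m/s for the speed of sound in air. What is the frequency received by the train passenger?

175 km/h = 48.61 m/s; 170 km/h = 47.22 m/s.
The train passenger is ahead, so the racing car is moving toward it while the train passenger is moving away from the racing car.
General Doppler shift: f' = f · (v − v_o)/(v − v_s).
f' = 1727 × (343 − 47.22)/(343 − 48.61) = 1727 × 295.78/294.39 ≈ 1735 Hz.

1735 Hz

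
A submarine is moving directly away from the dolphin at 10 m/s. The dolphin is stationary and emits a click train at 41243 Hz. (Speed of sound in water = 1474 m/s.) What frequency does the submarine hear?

Only the observer moves, away from the source, so f' = f · (v − v_o)/v.
f' = 41243 × (1474 − 10)/1474 = 41243 × 1464/1474 ≈ 40963 Hz.

40963 Hz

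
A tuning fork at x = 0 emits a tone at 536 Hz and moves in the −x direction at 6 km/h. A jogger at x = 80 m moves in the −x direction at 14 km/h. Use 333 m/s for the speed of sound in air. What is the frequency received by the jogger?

540 Hz

6 km/h = 1.667 m/s; 14 km/h = 3.889 m/s.
The observer lies on the +x side, so the source is heading away from the observer and the observer is heading toward the source.
Both move, so f' = f · (v + v_o)/(v + v_s).
f' = 536 × (333 + 3.889)/(333 + 1.667) = 536 × 336.89/334.67 ≈ 540 Hz.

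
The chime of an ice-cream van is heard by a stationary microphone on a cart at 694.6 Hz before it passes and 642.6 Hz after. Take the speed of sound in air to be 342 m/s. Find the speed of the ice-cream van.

f₁/f₂ = (v + v_s)/(v − v_s), so v_s = v · (f₁ − f₂)/(f₁ + f₂).
v_s = 342 × (694.6 − 642.6)/(694.6 + 642.6) = 342 × 52.0/1337.2 ≈ 13.3 m/s.

13.3 m/s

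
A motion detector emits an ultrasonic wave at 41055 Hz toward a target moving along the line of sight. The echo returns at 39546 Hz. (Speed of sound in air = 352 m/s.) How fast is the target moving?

Double Doppler shift off a moving reflector: f₂ = f₀ · (v + u)/(v − u) (u > 0 toward emitter).
Rearranging, u = v · (f₂ − f₀)/(f₂ + f₀) = 352 × -1509/80601 ≈ -6.6 m/s.
So the target is moving at 6.6 m/s away from the emitter.

6.6 m/s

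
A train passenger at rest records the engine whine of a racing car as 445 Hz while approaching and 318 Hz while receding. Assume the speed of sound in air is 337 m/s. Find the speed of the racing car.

56 m/s

f₁/f₂ = (v + v_s)/(v − v_s), so v_s = v · (f₁ − f₂)/(f₁ + f₂).
v_s = 337 × (445 − 318)/(445 + 318) = 337 × 127/763 ≈ 56 m/s.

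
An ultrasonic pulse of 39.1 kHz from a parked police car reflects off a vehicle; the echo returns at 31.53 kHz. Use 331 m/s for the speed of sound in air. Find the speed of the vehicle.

35 m/s

Double Doppler shift off a moving reflector: f₂ = f₀ · (v + u)/(v − u) (u > 0 toward emitter).
Rearranging, u = v · (f₂ − f₀)/(f₂ + f₀) = 331 × -7.57/70.63 ≈ -35 m/s.
So the vehicle is moving at 35 m/s away from the emitter.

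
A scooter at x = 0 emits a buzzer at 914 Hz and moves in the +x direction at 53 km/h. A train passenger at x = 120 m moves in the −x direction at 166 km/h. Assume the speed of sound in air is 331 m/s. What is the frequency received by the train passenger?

53 km/h = 14.72 m/s; 166 km/h = 46.11 m/s.
The observer lies on the +x side, so the source is heading toward the observer and the observer is heading toward the source.
Both move, so f' = f · (v + v_o)/(v − v_s).
f' = 914 × (331 + 46.11)/(331 − 14.72) = 914 × 377.11/316.28 ≈ 1090 Hz.

1090 Hz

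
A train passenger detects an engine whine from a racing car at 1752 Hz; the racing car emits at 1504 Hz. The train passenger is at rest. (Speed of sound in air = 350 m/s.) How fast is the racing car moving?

f' > f, so the racing car is approaching.
f' = f · v/(v − v_s) ⇒ v_s = v · |1 − f/f'|.
v_s = 350 × |1 − 1504/1752| = 350 × 0.1416 ≈ 50 m/s.

50 m/s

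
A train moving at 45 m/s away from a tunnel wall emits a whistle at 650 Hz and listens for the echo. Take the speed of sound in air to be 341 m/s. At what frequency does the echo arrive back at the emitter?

498 Hz

The tunnel wall receives the sound from a moving source: f₁ = f₀ · v/(v + v_e) = 650 × 341/386 ≈ 574 Hz.
On the return leg the train is a moving observer: f₂ = f₁ · (v − v_e)/v = 574 × 296/341 ≈ 498 Hz.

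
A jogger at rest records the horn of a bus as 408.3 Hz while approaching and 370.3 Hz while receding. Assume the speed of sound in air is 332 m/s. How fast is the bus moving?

f₁/f₂ = (v + v_s)/(v − v_s), so v_s = v · (f₁ − f₂)/(f₁ + f₂).
v_s = 332 × (408.3 − 370.3)/(408.3 + 370.3) = 332 × 38.0/778.6 ≈ 16.2 m/s.

16.2 m/s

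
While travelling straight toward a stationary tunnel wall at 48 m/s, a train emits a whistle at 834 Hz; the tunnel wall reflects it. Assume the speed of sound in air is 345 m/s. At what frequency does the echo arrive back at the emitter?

The tunnel wall receives the sound from a moving source: f₁ = f₀ · v/(v − v_e) = 834 × 345/297 ≈ 969 Hz.
On the return leg the train is a moving observer: f₂ = f₁ · (v + v_e)/v = 969 × 393/345 ≈ 1104 Hz.

1104 Hz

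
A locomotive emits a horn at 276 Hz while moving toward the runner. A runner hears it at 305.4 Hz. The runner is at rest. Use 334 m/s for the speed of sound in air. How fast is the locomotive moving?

32 m/s

f' = f · v/(v − v_s) ⇒ v_s = v · |1 − f/f'|.
v_s = 334 × |1 − 276/305.4| = 334 × 0.09627 ≈ 32 m/s.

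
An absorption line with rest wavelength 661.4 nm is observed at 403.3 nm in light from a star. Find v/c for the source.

0.458

λ'/λ₀ = 0.6098 < 1 (blueshift), so the source is approaching.
λ'/λ₀ = √((1 − β)/(1 + β)) for an approaching source ⇒ β = (1 − r²)/(1 + r²) with r = λ'/λ₀.
β = (1 − 0.3718)/(1 + 0.3718) ≈ 0.458.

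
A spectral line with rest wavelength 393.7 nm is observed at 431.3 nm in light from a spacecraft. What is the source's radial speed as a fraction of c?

λ'/λ₀ = 1.0955 > 1 (redshift), so the source is receding.
λ'/λ₀ = √((1 + β)/(1 − β)) for a receding source ⇒ β = (r² − 1)/(r² + 1) with r = λ'/λ₀.
β = (1.2001 − 1)/(1.2001 + 1) ≈ 0.091.

0.091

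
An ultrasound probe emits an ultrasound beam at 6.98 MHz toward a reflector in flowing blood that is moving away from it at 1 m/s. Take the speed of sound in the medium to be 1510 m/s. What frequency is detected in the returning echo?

6.971 MHz

At the reflector in flowing blood (a moving observer), f₁ = f₀ · (v − u)/v = 6.98 × 1509/1510 ≈ 6.975 MHz.
The reflection then acts as a moving source: f₂ = f₁ · v/(v + u) ≈ 6.971 MHz.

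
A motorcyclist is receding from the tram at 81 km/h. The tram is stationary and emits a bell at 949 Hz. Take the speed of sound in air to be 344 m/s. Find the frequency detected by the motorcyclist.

81 km/h = 22.5 m/s.
Moving observer, stationary source: f' = f · (v − v_o)/v.
f' = 949 × (344 − 22.5)/344 = 949 × 321.5/344 ≈ 887 Hz.

887 Hz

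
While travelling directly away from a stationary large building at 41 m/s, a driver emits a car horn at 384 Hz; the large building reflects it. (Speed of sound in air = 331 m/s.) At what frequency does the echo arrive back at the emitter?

299 Hz

The large building receives the sound from a moving source: f₁ = f₀ · v/(v + v_e) = 384 × 331/372 ≈ 342 Hz.
On the return leg the driver is a moving observer: f₂ = f₁ · (v − v_e)/v = 342 × 290/331 ≈ 299 Hz.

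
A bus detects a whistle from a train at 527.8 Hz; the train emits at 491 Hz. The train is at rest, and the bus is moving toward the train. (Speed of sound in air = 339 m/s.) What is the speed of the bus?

f' = f · (v + v_o)/v ⇒ v_o = v · |f'/f − 1|.
v_o = 339 × |527.8/491 − 1| = 339 × 0.07495 ≈ 25 m/s.

25 m/s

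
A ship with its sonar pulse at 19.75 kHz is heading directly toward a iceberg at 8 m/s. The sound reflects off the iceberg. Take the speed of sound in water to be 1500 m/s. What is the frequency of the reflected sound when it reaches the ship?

The iceberg receives the sound from a moving source: f₁ = f₀ · v/(v − v_e) = 19.75 × 1500/1492 ≈ 19.86 kHz.
On the return leg the ship is a moving observer: f₂ = f₁ · (v + v_e)/v = 19.86 × 1508/1500 ≈ 19.96 kHz.

19.96 kHz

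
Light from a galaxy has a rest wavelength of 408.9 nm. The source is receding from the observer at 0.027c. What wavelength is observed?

420.1 nm

Relativistic Doppler for wavelength: λ' = λ₀ · √((1 + β)/(1 − β)).
λ' = 408.9 × √(1.0270/0.9730) = 408.9 × 1.02737 ≈ 420.1 nm.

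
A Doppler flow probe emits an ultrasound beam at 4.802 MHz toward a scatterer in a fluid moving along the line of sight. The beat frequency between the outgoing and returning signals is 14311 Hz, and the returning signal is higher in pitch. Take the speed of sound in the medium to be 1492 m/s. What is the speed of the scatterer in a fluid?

Double Doppler shift off a moving reflector: f₂ = f₀ · (v + u)/(v − u) (u > 0 toward emitter).
Returning signal is higher, so f₂ = f₀ + Δf = 4802000 + 14311 = 4816311 Hz.
Rearranging, u = v · (f₂ − f₀)/(f₂ + f₀) = 1492 × 14311/9618311 ≈ 2.22 m/s.
So the scatterer in a fluid is moving at 2.22 m/s toward the emitter.

2.22 m/s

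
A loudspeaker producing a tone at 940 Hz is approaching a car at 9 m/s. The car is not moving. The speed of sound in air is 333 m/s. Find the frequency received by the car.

966 Hz

With the source moving toward a stationary observer, f' = f · v/(v − v_s).
f' = 940 × 333/(333 − 9) = 940 × 333/324 ≈ 966 Hz.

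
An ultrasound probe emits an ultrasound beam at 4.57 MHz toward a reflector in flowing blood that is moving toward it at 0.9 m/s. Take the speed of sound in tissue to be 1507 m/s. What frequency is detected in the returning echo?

4.575 MHz

At the reflector in flowing blood (a moving observer), f₁ = f₀ · (v + u)/v = 4.57 × 1507.9/1507 ≈ 4.573 MHz.
The reflection then acts as a moving source: f₂ = f₁ · v/(v − u) ≈ 4.575 MHz.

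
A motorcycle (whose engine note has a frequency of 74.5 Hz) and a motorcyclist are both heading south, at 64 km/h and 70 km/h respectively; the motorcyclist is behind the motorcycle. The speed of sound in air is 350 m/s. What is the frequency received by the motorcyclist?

75 Hz

64 km/h = 17.78 m/s; 70 km/h = 19.44 m/s.
The motorcyclist is behind, so the motorcycle is moving away from it while the motorcyclist is moving toward the motorcycle.
With source receding and observer approaching, f' = f · (v + v_o)/(v + v_s).
f' = 74.5 × (350 + 19.44)/(350 + 17.78) = 74.5 × 369.44/367.78 ≈ 75 Hz.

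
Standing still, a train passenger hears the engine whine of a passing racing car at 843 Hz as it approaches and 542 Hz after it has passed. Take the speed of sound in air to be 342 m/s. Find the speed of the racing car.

f₁/f₂ = (v + v_s)/(v − v_s), so v_s = v · (f₁ − f₂)/(f₁ + f₂).
v_s = 342 × (843 − 542)/(843 + 542) = 342 × 301/1385 ≈ 74 m/s.

74 m/s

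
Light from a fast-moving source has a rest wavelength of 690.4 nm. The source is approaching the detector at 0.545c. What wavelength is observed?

Relativistic Doppler for wavelength: λ' = λ₀ · √((1 − β)/(1 + β)).
λ' = 690.4 × √(0.4550/1.5450) = 690.4 × 0.54268 ≈ 374.7 nm.

374.7 nm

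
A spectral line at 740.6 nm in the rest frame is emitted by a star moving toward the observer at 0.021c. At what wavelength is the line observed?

725.2 nm

Relativistic Doppler for wavelength: λ' = λ₀ · √((1 − β)/(1 + β)).
λ' = 740.6 × √(0.9790/1.0210) = 740.6 × 0.97922 ≈ 725.2 nm.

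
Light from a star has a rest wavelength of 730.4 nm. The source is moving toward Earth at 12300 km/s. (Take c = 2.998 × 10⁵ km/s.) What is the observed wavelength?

β = v/c = 12300/299800 = 0.0410.
Relativistic Doppler for wavelength: λ' = λ₀ · √((1 − β)/(1 + β)).
λ' = 730.4 × √(0.9590/1.0410) = 730.4 × 0.95978 ≈ 701.0 nm.

701.0 nm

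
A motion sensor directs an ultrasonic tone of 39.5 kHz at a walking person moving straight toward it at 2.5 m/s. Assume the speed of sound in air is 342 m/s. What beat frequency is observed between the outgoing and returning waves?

At the walking person (a moving observer), f₁ = f₀ · (v + u)/v = 39.5 × 344.5/342 ≈ 39.789 kHz.
The reflection then acts as a moving source: f₂ = f₁ · v/(v − u) ≈ 40.082 kHz.
Beat frequency (with f₀ = 39500 Hz): |f₂ − f₀| = 2u·f₀/(v − u) = 2 × 2.5 × 39500/339.5 ≈ 582 Hz.

582 Hz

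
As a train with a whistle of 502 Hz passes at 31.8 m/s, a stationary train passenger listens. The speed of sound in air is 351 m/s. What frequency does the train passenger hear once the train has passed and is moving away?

Receding: f₂ = f · v/(v + v_s) = 502 × 351/382.8 ≈ 460 Hz.

460 Hz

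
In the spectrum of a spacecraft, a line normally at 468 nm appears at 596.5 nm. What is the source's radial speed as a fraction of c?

0.238

λ'/λ₀ = 1.2746 > 1 (redshift), so the source is receding.
λ'/λ₀ = √((1 + β)/(1 − β)) for a receding source ⇒ β = (r² − 1)/(r² + 1) with r = λ'/λ₀.
β = (1.6245 − 1)/(1.6245 + 1) ≈ 0.238.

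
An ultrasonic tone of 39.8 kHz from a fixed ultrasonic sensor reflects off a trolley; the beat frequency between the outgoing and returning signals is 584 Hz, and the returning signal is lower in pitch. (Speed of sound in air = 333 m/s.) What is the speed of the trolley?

Double Doppler shift off a moving reflector: f₂ = f₀ · (v + u)/(v − u) (u > 0 toward emitter).
Returning signal is lower, so f₂ = f₀ − Δf = 39800 − 584 = 39216 Hz.
Rearranging, u = v · (f₂ − f₀)/(f₂ + f₀) = 333 × -584/79016 ≈ -2.46 m/s.
So the trolley is moving at 2.46 m/s away from the emitter.

2.46 m/s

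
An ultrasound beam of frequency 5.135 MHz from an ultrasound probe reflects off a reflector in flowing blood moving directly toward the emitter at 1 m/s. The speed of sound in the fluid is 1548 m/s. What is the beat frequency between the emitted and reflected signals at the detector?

The reflector in flowing blood first receives the wave as a moving observer: f₁ = f₀ · (v + u)/v = 5.135 × (1548 + 1)/1548 ≈ 5.13832 MHz.
On reflection it acts as a source moving toward the stationary detector: f₂ = f₁ · v/(v − u) = 5.13832 × 1548/1547 ≈ 5.14164 MHz.
Equivalently f₂ = f₀ · (v + u)/(v − u).
Beat frequency (with f₀ = 5135000 Hz): |f₂ − f₀| = 2u·f₀/(v − u) = 2 × 1 × 5135000/1547 ≈ 6639 Hz.

6639 Hz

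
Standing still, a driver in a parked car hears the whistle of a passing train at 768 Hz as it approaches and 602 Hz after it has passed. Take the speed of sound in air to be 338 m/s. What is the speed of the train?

f₁/f₂ = (v + v_s)/(v − v_s), so v_s = v · (f₁ − f₂)/(f₁ + f₂).
v_s = 338 × (768 − 602)/(768 + 602) = 338 × 166/1370 ≈ 41 m/s.

41 m/s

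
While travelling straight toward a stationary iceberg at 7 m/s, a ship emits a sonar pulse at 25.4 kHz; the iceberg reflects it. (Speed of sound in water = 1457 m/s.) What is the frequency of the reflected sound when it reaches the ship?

25.6 kHz

The iceberg receives the sound from a moving source: f₁ = f₀ · v/(v − v_e) = 25.4 × 1457/1450 ≈ 25.5 kHz.
On the return leg the ship is a moving observer: f₂ = f₁ · (v + v_e)/v = 25.5 × 1464/1457 ≈ 25.6 kHz.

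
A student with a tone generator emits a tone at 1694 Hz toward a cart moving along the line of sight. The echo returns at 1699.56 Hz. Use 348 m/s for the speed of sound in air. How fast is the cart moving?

0.57 m/s

Double Doppler shift off a moving reflector: f₂ = f₀ · (v + u)/(v − u) (u > 0 toward emitter).
Rearranging, u = v · (f₂ − f₀)/(f₂ + f₀) = 348 × 5.56/3393.56 ≈ 0.57 m/s.
So the cart is moving at 0.57 m/s toward the emitter.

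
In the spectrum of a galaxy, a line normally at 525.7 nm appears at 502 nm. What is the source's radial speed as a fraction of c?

λ'/λ₀ = 0.9549 < 1 (blueshift), so the source is approaching.
λ'/λ₀ = √((1 − β)/(1 + β)) for an approaching source ⇒ β = (1 − r²)/(1 + r²) with r = λ'/λ₀.
β = (1 − 0.9119)/(1 + 0.9119) ≈ 0.046.

0.046c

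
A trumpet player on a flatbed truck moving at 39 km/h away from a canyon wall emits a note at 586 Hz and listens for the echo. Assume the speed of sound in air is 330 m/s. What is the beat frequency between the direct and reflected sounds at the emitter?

37.3 Hz

39 km/h = 10.83 m/s.
The canyon wall receives the sound from a moving source: f₁ = f₀ · v/(v + v_e) = 586 × 330/340.83 ≈ 567.4 Hz.
On the return leg the trumpet player on a flatbed truck is a moving observer: f₂ = f₁ · (v − v_e)/v = 567.4 × 319.17/330 ≈ 548.7 Hz.
Equivalently f₂ = f₀ · (v − v_e)/(v + v_e).
Beat against the emitted tone: |f₂ − f₀| = 2v_e·f₀/(v + v_e) = 2 × 10.83 × 586/340.83 ≈ 37.3 Hz.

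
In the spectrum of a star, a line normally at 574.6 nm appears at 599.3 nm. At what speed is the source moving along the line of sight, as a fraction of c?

λ'/λ₀ = 1.0430 > 1 (redshift), so the source is receding.
λ'/λ₀ = √((1 + β)/(1 − β)) for a receding source ⇒ β = (r² − 1)/(r² + 1) with r = λ'/λ₀.
β = (1.0878 − 1)/(1.0878 + 1) ≈ 0.042.

0.042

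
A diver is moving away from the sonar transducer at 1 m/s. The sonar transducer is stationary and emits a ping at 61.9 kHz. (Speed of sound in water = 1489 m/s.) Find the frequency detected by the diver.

Only the observer moves, away from the source, so f' = f · (v − v_o)/v.
f' = 61.9 × (1489 − 1)/1489 = 61.9 × 1488/1489 ≈ 61.9 kHz.

61.9 kHz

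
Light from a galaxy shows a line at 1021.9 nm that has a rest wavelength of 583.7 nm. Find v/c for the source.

0.508

λ'/λ₀ = 1.7507 > 1 (redshift), so the source is receding.
λ'/λ₀ = √((1 + β)/(1 − β)) for a receding source ⇒ β = (r² − 1)/(r² + 1) with r = λ'/λ₀.
β = (3.0650 − 1)/(3.0650 + 1) ≈ 0.508.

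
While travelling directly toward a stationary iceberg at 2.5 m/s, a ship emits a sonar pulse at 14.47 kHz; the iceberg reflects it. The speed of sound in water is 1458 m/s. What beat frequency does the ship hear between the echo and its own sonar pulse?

The iceberg receives the sound from a moving source: f₁ = f₀ · v/(v − v_e) = 14.47 × 1458/1455.5 ≈ 14.4949 kHz.
On the return leg the ship is a moving observer: f₂ = f₁ · (v + v_e)/v = 14.4949 × 1460.5/1458 ≈ 14.5197 kHz.
Equivalently f₂ = f₀ · (v + v_e)/(v − v_e).
Beat against the emitted tone (with f₀ = 14470 Hz): |f₂ − f₀| = 2v_e·f₀/(v − v_e) = 2 × 2.5 × 14470/1455.5 ≈ 49.7 Hz.

49.7 Hz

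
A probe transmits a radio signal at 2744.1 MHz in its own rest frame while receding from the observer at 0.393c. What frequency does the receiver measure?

Relativistic Doppler for frequency: f' = f₀ · √((1 − β)/(1 + β)).
f' = 2744.1 × √(0.6070/1.3930) = 2744.1 × 0.66011 ≈ 1811.4 MHz.

1811.4 MHz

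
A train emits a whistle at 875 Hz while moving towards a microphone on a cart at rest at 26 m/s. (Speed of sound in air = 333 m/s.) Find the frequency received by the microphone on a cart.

949 Hz

With the source moving toward a stationary observer, f' = f · v/(v − v_s).
f' = 875 × 333/(333 − 26) = 875 × 333/307 ≈ 949 Hz.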